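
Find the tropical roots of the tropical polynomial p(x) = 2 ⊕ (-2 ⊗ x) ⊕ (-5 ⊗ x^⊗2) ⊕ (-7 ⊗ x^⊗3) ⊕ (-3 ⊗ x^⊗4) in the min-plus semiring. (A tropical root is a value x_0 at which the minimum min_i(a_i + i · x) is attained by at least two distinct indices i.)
Roots: {-4, 2, 3, 4}

Each tropical root is a break point of the lower envelope of the lines y = a_i + i · x (there are 5 lines, with slopes 0, 1, ..., 4). Only the lines that attain the minimum somewhere contribute to roots; other lines are dominated. Here the surviving (envelope) indices are i = 4, i = 3, i = 2, i = 1, i = 0.
Intersections between consecutive envelope lines give the roots: for adjacent envelope indices i < j the intersection is x = (a_i − a_j) / (j − i). Reading off the sorted break points: {-4, 2, 3, 4}.
Verification: at each break x_0, at least two indices attain the minimum of min_i(a_i + i · x_0).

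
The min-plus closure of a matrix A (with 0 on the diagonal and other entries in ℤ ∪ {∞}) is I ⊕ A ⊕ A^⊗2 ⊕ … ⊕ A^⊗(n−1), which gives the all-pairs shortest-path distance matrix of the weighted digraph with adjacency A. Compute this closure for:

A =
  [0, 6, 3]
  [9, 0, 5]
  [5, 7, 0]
Closure =
  [0, 6, 3]
  [9, 0, 5]
  [5, 7, 0]

This is the Floyd-Warshall all-pairs shortest-path computation. For each intermediate vertex k = 0, 1, …, 2, update dist[i][j] ← min(dist[i][j], dist[i][k] + dist[k][j]). The final matrix gives, for each (i, j), the minimum total weight of any directed path from i to j (possibly empty when i = j).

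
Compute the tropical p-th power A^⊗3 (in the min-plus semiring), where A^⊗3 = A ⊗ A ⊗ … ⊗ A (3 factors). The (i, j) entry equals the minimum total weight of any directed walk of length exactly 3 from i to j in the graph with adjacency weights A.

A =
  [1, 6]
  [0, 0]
A^⊗3 =
  [3, 6]
  [0, 0]

Each entry (A^⊗3)_ij equals the minimum over all length-3 walks i = v_0 → v_1 → … → v_3 = j of Σ_t A[v_t][v_{t+1}]. For example, for (i, j) = (0, 1) we minimise over 4 possible intermediate vertex sequences; the minimum is 6, attained along the walk 0 → 1 → 1 → 1.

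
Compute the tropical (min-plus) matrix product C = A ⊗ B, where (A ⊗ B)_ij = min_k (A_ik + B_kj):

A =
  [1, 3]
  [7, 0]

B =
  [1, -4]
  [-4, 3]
A ⊗ B =
  [-1, -3]
  [-4, 3]

Apply the min-plus product entry-by-entry:
  C[0][0] = min over k of (A[0][0] + B[0][0] = 1 + 1 = 2, A[0][1] + B[1][0] = 3 + -4 = -1) = -1 (attained at k = 1)
  C[0][1] = min over k of (A[0][0] + B[0][1] = 1 + -4 = -3, A[0][1] + B[1][1] = 3 + 3 = 6) = -3 (attained at k = 0)
  C[1][0] = min over k of (A[1][0] + B[0][0] = 7 + 1 = 8, A[1][1] + B[1][0] = 0 + -4 = -4) = -4 (attained at k = 1)
  C[1][1] = min over k of (A[1][0] + B[0][1] = 7 + -4 = 3, A[1][1] + B[1][1] = 0 + 3 = 3) = 3 (attained at k = 0)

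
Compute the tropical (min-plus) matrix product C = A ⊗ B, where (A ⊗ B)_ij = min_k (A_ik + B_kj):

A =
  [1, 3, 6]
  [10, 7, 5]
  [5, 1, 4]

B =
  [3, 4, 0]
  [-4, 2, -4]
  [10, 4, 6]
A ⊗ B =
  [-1, 5, -1]
  [3, 9, 3]
  [-3, 3, -3]

Apply the min-plus product entry-by-entry:
  C[0][0] = min over k of (A[0][0] + B[0][0] = 1 + 3 = 4, A[0][1] + B[1][0] = 3 + -4 = -1, A[0][2] + B[2][0] = 6 + 10 = 16) = -1 (attained at k = 1)
  C[0][1] = min over k of (A[0][0] + B[0][1] = 1 + 4 = 5, A[0][1] + B[1][1] = 3 + 2 = 5, A[0][2] + B[2][1] = 6 + 4 = 10) = 5 (attained at k = 0)
  C[0][2] = min over k of (A[0][0] + B[0][2] = 1 + 0 = 1, A[0][1] + B[1][2] = 3 + -4 = -1, A[0][2] + B[2][2] = 6 + 6 = 12) = -1 (attained at k = 1)
  C[1][0] = min over k of (A[1][0] + B[0][0] = 10 + 3 = 13, A[1][1] + B[1][0] = 7 + -4 = 3, A[1][2] + B[2][0] = 5 + 10 = 15) = 3 (attained at k = 1)
  C[1][1] = min over k of (A[1][0] + B[0][1] = 10 + 4 = 14, A[1][1] + B[1][1] = 7 + 2 = 9, A[1][2] + B[2][1] = 5 + 4 = 9) = 9 (attained at k = 1)
  C[1][2] = min over k of (A[1][0] + B[0][2] = 10 + 0 = 10, A[1][1] + B[1][2] = 7 + -4 = 3, A[1][2] + B[2][2] = 5 + 6 = 11) = 3 (attained at k = 1)
  C[2][0] = min over k of (A[2][0] + B[0][0] = 5 + 3 = 8, A[2][1] + B[1][0] = 1 + -4 = -3, A[2][2] + B[2][0] = 4 + 10 = 14) = -3 (attained at k = 1)
  C[2][1] = min over k of (A[2][0] + B[0][1] = 5 + 4 = 9, A[2][1] + B[1][1] = 1 + 2 = 3, A[2][2] + B[2][1] = 4 + 4 = 8) = 3 (attained at k = 1)
  C[2][2] = min over k of (A[2][0] + B[0][2] = 5 + 0 = 5, A[2][1] + B[1][2] = 1 + -4 = -3, A[2][2] + B[2][2] = 4 + 6 = 10) = -3 (attained at k = 1)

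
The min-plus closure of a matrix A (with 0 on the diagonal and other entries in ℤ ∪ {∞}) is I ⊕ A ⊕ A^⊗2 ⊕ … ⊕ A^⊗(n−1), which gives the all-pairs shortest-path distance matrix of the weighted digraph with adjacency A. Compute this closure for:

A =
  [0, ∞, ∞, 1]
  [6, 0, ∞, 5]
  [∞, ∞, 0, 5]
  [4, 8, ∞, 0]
Closure =
  [0, 9, ∞, 1]
  [6, 0, ∞, 5]
  [9, 13, 0, 5]
  [4, 8, ∞, 0]

This is the Floyd-Warshall all-pairs shortest-path computation. For each intermediate vertex k = 0, 1, …, 3, update dist[i][j] ← min(dist[i][j], dist[i][k] + dist[k][j]). The final matrix gives, for each (i, j), the minimum total weight of any directed path from i to j (possibly empty when i = j).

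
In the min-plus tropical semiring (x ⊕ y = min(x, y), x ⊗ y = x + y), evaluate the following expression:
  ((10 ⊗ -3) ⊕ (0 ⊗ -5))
((10 ⊗ -3) ⊕ (0 ⊗ -5)) = -5

Expand innermost to outermost. Recall ⊕ takes the minimum of its arguments and ⊗ takes their sum. Working out the expression ((10 ⊗ -3) ⊕ (0 ⊗ -5)) gives -5.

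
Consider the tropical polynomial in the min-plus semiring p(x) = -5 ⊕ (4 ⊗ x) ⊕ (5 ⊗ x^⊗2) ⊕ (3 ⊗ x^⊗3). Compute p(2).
p(2) = -5

A tropical monomial a ⊗ x^⊗i evaluates to a + i · x. Evaluating each term at x = 2:
  Term 0 contributes -5 + 0 · 2 = -5
  Term 1 contributes 4 + 1 · 2 = 6
  Term 2 contributes 5 + 2 · 2 = 9
  Term 3 contributes 3 + 3 · 2 = 9
p(2) = ⊕ of these = min[-5, 6, 9, 9] = -5.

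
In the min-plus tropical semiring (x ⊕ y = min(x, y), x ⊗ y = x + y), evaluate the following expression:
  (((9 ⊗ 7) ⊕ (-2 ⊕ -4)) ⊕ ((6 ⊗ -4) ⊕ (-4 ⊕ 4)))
(((9 ⊗ 7) ⊕ (-2 ⊕ -4)) ⊕ ((6 ⊗ -4) ⊕ (-4 ⊕ 4))) = -4

Expand innermost to outermost. Recall ⊕ takes the minimum of its arguments and ⊗ takes their sum. Working out the expression (((9 ⊗ 7) ⊕ (-2 ⊕ -4)) ⊕ ((6 ⊗ -4) ⊕ (-4 ⊕ 4))) gives -4.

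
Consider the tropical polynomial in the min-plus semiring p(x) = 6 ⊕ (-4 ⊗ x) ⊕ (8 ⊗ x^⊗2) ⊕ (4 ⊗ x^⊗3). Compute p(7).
p(7) = 3

A tropical monomial a ⊗ x^⊗i evaluates to a + i · x. Evaluating each term at x = 7:
  Term 0 contributes 6 + 0 · 7 = 6
  Term 1 contributes -4 + 1 · 7 = 3
  Term 2 contributes 8 + 2 · 7 = 22
  Term 3 contributes 4 + 3 · 7 = 25
p(7) = ⊕ of these = min[6, 3, 22, 25] = 3.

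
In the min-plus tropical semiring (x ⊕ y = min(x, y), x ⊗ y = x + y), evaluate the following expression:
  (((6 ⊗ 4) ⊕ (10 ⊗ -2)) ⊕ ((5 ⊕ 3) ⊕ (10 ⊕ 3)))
(((6 ⊗ 4) ⊕ (10 ⊗ -2)) ⊕ ((5 ⊕ 3) ⊕ (10 ⊕ 3))) = 3

Expand innermost to outermost. Recall ⊕ takes the minimum of its arguments and ⊗ takes their sum. Working out the expression (((6 ⊗ 4) ⊕ (10 ⊗ -2)) ⊕ ((5 ⊕ 3) ⊕ (10 ⊕ 3))) gives 3.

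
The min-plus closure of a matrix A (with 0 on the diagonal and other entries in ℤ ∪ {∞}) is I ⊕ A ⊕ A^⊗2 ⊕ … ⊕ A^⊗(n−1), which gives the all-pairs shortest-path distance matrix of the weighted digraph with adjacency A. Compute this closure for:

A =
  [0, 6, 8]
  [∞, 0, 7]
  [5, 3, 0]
Closure =
  [0, 6, 8]
  [12, 0, 7]
  [5, 3, 0]

This is the Floyd-Warshall all-pairs shortest-path computation. For each intermediate vertex k = 0, 1, …, 2, update dist[i][j] ← min(dist[i][j], dist[i][k] + dist[k][j]). The final matrix gives, for each (i, j), the minimum total weight of any directed path from i to j (possibly empty when i = j).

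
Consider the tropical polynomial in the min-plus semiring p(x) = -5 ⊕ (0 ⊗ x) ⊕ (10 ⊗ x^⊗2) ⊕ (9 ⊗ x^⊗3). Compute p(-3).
p(-3) = -5

A tropical monomial a ⊗ x^⊗i evaluates to a + i · x. Evaluating each term at x = -3:
  Term 0 contributes -5 + 0 · -3 = -5
  Term 1 contributes 0 + 1 · -3 = -3
  Term 2 contributes 10 + 2 · -3 = 4
  Term 3 contributes 9 + 3 · -3 = 0
p(-3) = ⊕ of these = min[-5, -3, 4, 0] = -5.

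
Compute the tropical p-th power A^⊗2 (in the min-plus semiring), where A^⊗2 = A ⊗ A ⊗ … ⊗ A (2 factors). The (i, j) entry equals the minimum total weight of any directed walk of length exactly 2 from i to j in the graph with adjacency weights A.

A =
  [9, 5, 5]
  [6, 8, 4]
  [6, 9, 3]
A^⊗2 =
  [11, 13, 8]
  [10, 11, 7]
  [9, 11, 6]

Each entry (A^⊗2)_ij equals the minimum over all length-2 walks i = v_0 → v_1 → … → v_2 = j of Σ_t A[v_t][v_{t+1}]. For example, for (i, j) = (0, 2) we minimise over 3 possible intermediate vertex sequences; the minimum is 8, attained along the walk 0 → 2 → 2.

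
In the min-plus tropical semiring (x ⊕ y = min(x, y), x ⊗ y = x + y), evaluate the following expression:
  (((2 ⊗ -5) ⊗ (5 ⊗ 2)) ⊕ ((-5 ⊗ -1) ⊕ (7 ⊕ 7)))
(((2 ⊗ -5) ⊗ (5 ⊗ 2)) ⊕ ((-5 ⊗ -1) ⊕ (7 ⊕ 7))) = -6

Expand innermost to outermost. Recall ⊕ takes the minimum of its arguments and ⊗ takes their sum. Working out the expression (((2 ⊗ -5) ⊗ (5 ⊗ 2)) ⊕ ((-5 ⊗ -1) ⊕ (7 ⊕ 7))) gives -6.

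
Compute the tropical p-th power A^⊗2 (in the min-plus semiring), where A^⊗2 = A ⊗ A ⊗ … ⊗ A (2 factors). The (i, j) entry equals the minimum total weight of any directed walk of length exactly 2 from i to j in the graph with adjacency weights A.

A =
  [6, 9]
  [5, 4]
A^⊗2 =
  [12, 13]
  [9, 8]

Each entry (A^⊗2)_ij equals the minimum over all length-2 walks i = v_0 → v_1 → … → v_2 = j of Σ_t A[v_t][v_{t+1}]. For example, for (i, j) = (0, 1) we minimise over 2 possible intermediate vertex sequences; the minimum is 13, attained along the walk 0 → 1 → 1.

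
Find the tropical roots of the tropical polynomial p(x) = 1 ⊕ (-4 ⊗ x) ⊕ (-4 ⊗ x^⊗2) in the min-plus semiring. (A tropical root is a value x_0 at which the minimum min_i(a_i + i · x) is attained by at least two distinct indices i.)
Roots: {0, 5}

Each tropical root is a break point of the lower envelope of the lines y = a_i + i · x (there are 3 lines, with slopes 0, 1, ..., 2). Only the lines that attain the minimum somewhere contribute to roots; other lines are dominated. Here the surviving (envelope) indices are i = 2, i = 1, i = 0.
Intersections between consecutive envelope lines give the roots: for adjacent envelope indices i < j the intersection is x = (a_i − a_j) / (j − i). Reading off the sorted break points: {0, 5}.
Verification: at each break x_0, at least two indices attain the minimum of min_i(a_i + i · x_0).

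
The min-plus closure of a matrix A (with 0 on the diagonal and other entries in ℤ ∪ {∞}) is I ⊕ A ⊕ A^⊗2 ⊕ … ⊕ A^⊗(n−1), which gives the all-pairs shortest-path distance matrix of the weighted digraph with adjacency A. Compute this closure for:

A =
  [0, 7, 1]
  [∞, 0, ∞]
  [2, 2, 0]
Closure =
  [0, 3, 1]
  [∞, 0, ∞]
  [2, 2, 0]

This is the Floyd-Warshall all-pairs shortest-path computation. For each intermediate vertex k = 0, 1, …, 2, update dist[i][j] ← min(dist[i][j], dist[i][k] + dist[k][j]). The final matrix gives, for each (i, j), the minimum total weight of any directed path from i to j (possibly empty when i = j).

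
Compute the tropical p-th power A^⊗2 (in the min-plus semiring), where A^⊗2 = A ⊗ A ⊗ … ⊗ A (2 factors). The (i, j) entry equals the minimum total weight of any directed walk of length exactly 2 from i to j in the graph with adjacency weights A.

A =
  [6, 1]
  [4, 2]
A^⊗2 =
  [5, 3]
  [6, 4]

Each entry (A^⊗2)_ij equals the minimum over all length-2 walks i = v_0 → v_1 → … → v_2 = j of Σ_t A[v_t][v_{t+1}]. For example, for (i, j) = (0, 1) we minimise over 2 possible intermediate vertex sequences; the minimum is 3, attained along the walk 0 → 1 → 1.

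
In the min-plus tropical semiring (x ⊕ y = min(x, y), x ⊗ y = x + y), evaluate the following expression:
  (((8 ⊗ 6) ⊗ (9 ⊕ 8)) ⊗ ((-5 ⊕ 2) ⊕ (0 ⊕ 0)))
(((8 ⊗ 6) ⊗ (9 ⊕ 8)) ⊗ ((-5 ⊕ 2) ⊕ (0 ⊕ 0))) = 17

Expand innermost to outermost. Recall ⊕ takes the minimum of its arguments and ⊗ takes their sum. Working out the expression (((8 ⊗ 6) ⊗ (9 ⊕ 8)) ⊗ ((-5 ⊕ 2) ⊕ (0 ⊕ 0))) gives 17.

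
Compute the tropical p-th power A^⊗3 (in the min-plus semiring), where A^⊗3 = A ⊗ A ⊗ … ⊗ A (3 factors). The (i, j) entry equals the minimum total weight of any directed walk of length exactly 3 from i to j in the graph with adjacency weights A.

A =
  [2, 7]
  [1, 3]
A^⊗3 =
  [6, 11]
  [5, 9]

Each entry (A^⊗3)_ij equals the minimum over all length-3 walks i = v_0 → v_1 → … → v_3 = j of Σ_t A[v_t][v_{t+1}]. For example, for (i, j) = (0, 1) we minimise over 4 possible intermediate vertex sequences; the minimum is 11, attained along the walk 0 → 0 → 0 → 1.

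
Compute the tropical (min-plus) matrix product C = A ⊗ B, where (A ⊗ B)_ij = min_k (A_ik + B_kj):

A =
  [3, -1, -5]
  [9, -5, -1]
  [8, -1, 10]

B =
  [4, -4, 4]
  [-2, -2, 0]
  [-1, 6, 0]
A ⊗ B =
  [-6, -3, -5]
  [-7, -7, -5]
  [-3, -3, -1]

Apply the min-plus product entry-by-entry:
  C[0][0] = min over k of (A[0][0] + B[0][0] = 3 + 4 = 7, A[0][1] + B[1][0] = -1 + -2 = -3, A[0][2] + B[2][0] = -5 + -1 = -6) = -6 (attained at k = 2)
  C[0][1] = min over k of (A[0][0] + B[0][1] = 3 + -4 = -1, A[0][1] + B[1][1] = -1 + -2 = -3, A[0][2] + B[2][1] = -5 + 6 = 1) = -3 (attained at k = 1)
  C[0][2] = min over k of (A[0][0] + B[0][2] = 3 + 4 = 7, A[0][1] + B[1][2] = -1 + 0 = -1, A[0][2] + B[2][2] = -5 + 0 = -5) = -5 (attained at k = 2)
  C[1][0] = min over k of (A[1][0] + B[0][0] = 9 + 4 = 13, A[1][1] + B[1][0] = -5 + -2 = -7, A[1][2] + B[2][0] = -1 + -1 = -2) = -7 (attained at k = 1)
  C[1][1] = min over k of (A[1][0] + B[0][1] = 9 + -4 = 5, A[1][1] + B[1][1] = -5 + -2 = -7, A[1][2] + B[2][1] = -1 + 6 = 5) = -7 (attained at k = 1)
  C[1][2] = min over k of (A[1][0] + B[0][2] = 9 + 4 = 13, A[1][1] + B[1][2] = -5 + 0 = -5, A[1][2] + B[2][2] = -1 + 0 = -1) = -5 (attained at k = 1)
  C[2][0] = min over k of (A[2][0] + B[0][0] = 8 + 4 = 12, A[2][1] + B[1][0] = -1 + -2 = -3, A[2][2] + B[2][0] = 10 + -1 = 9) = -3 (attained at k = 1)
  C[2][1] = min over k of (A[2][0] + B[0][1] = 8 + -4 = 4, A[2][1] + B[1][1] = -1 + -2 = -3, A[2][2] + B[2][1] = 10 + 6 = 16) = -3 (attained at k = 1)
  C[2][2] = min over k of (A[2][0] + B[0][2] = 8 + 4 = 12, A[2][1] + B[1][2] = -1 + 0 = -1, A[2][2] + B[2][2] = 10 + 0 = 10) = -1 (attained at k = 1)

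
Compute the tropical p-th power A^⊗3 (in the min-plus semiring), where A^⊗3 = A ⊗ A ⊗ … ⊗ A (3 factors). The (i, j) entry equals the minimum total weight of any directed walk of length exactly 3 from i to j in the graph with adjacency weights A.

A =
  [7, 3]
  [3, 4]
A^⊗3 =
  [10, 9]
  [9, 10]

Each entry (A^⊗3)_ij equals the minimum over all length-3 walks i = v_0 → v_1 → … → v_3 = j of Σ_t A[v_t][v_{t+1}]. For example, for (i, j) = (0, 1) we minimise over 4 possible intermediate vertex sequences; the minimum is 9, attained along the walk 0 → 1 → 0 → 1.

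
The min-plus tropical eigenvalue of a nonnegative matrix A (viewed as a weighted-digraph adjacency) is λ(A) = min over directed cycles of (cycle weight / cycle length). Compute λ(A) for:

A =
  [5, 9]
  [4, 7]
λ(A) = 5

Enumerate directed cycles and compute their means (weight / length). Sample:
  cycle 0 → 0: weight = 5, length = 1, mean = 5/1 ≈ 5.000
  cycle 1 → 1: weight = 7, length = 1, mean = 7/1 ≈ 7.000
  cycle 0 → 1 → 0: weight = 13, length = 2, mean = 13/2 ≈ 6.500
  cycle 1 → 0 → 1: weight = 13, length = 2, mean = 13/2 ≈ 6.500
Minimum mean = 5.000, attained e.g. along the cycle 0 → 0 with weight 5 and length 1. So λ(A) = 5/1 = 5.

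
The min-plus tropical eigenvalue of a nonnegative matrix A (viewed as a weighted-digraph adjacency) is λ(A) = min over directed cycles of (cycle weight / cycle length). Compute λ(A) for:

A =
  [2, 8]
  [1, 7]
λ(A) = 2

Enumerate directed cycles and compute their means (weight / length). Sample:
  cycle 0 → 0: weight = 2, length = 1, mean = 2/1 ≈ 2.000
  cycle 1 → 1: weight = 7, length = 1, mean = 7/1 ≈ 7.000
  cycle 0 → 1 → 0: weight = 9, length = 2, mean = 9/2 ≈ 4.500
  cycle 1 → 0 → 1: weight = 9, length = 2, mean = 9/2 ≈ 4.500
Minimum mean = 2.000, attained e.g. along the cycle 0 → 0 with weight 2 and length 1. So λ(A) = 2/1 = 2.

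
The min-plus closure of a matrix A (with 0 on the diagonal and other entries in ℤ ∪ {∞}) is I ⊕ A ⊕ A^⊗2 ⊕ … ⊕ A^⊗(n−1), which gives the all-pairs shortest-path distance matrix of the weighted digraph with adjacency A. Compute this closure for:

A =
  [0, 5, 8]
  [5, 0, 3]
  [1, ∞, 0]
Closure =
  [0, 5, 8]
  [4, 0, 3]
  [1, 6, 0]

This is the Floyd-Warshall all-pairs shortest-path computation. For each intermediate vertex k = 0, 1, …, 2, update dist[i][j] ← min(dist[i][j], dist[i][k] + dist[k][j]). The final matrix gives, for each (i, j), the minimum total weight of any directed path from i to j (possibly empty when i = j).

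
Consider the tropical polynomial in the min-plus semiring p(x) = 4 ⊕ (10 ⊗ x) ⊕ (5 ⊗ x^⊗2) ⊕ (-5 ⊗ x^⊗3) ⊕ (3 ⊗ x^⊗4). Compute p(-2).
p(-2) = -11

A tropical monomial a ⊗ x^⊗i evaluates to a + i · x. Evaluating each term at x = -2:
  Term 0 contributes 4 + 0 · -2 = 4
  Term 1 contributes 10 + 1 · -2 = 8
  Term 2 contributes 5 + 2 · -2 = 1
  Term 3 contributes -5 + 3 · -2 = -11
  Term 4 contributes 3 + 4 · -2 = -5
p(-2) = ⊕ of these = min[4, 8, 1, -11, -5] = -11.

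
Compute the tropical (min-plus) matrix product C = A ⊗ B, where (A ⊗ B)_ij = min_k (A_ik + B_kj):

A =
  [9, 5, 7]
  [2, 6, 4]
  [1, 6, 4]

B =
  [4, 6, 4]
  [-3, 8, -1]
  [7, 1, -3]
A ⊗ B =
  [2, 8, 4]
  [3, 5, 1]
  [3, 5, 1]

Apply the min-plus product entry-by-entry:
  C[0][0] = min over k of (A[0][0] + B[0][0] = 9 + 4 = 13, A[0][1] + B[1][0] = 5 + -3 = 2, A[0][2] + B[2][0] = 7 + 7 = 14) = 2 (attained at k = 1)
  C[0][1] = min over k of (A[0][0] + B[0][1] = 9 + 6 = 15, A[0][1] + B[1][1] = 5 + 8 = 13, A[0][2] + B[2][1] = 7 + 1 = 8) = 8 (attained at k = 2)
  C[0][2] = min over k of (A[0][0] + B[0][2] = 9 + 4 = 13, A[0][1] + B[1][2] = 5 + -1 = 4, A[0][2] + B[2][2] = 7 + -3 = 4) = 4 (attained at k = 1)
  C[1][0] = min over k of (A[1][0] + B[0][0] = 2 + 4 = 6, A[1][1] + B[1][0] = 6 + -3 = 3, A[1][2] + B[2][0] = 4 + 7 = 11) = 3 (attained at k = 1)
  C[1][1] = min over k of (A[1][0] + B[0][1] = 2 + 6 = 8, A[1][1] + B[1][1] = 6 + 8 = 14, A[1][2] + B[2][1] = 4 + 1 = 5) = 5 (attained at k = 2)
  C[1][2] = min over k of (A[1][0] + B[0][2] = 2 + 4 = 6, A[1][1] + B[1][2] = 6 + -1 = 5, A[1][2] + B[2][2] = 4 + -3 = 1) = 1 (attained at k = 2)
  C[2][0] = min over k of (A[2][0] + B[0][0] = 1 + 4 = 5, A[2][1] + B[1][0] = 6 + -3 = 3, A[2][2] + B[2][0] = 4 + 7 = 11) = 3 (attained at k = 1)
  C[2][1] = min over k of (A[2][0] + B[0][1] = 1 + 6 = 7, A[2][1] + B[1][1] = 6 + 8 = 14, A[2][2] + B[2][1] = 4 + 1 = 5) = 5 (attained at k = 2)
  C[2][2] = min over k of (A[2][0] + B[0][2] = 1 + 4 = 5, A[2][1] + B[1][2] = 6 + -1 = 5, A[2][2] + B[2][2] = 4 + -3 = 1) = 1 (attained at k = 2)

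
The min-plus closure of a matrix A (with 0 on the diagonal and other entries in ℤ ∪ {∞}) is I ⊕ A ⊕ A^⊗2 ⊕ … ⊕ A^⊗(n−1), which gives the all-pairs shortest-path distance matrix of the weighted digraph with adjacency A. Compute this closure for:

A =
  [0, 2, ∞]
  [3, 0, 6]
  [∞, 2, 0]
Closure =
  [0, 2, 8]
  [3, 0, 6]
  [5, 2, 0]

This is the Floyd-Warshall all-pairs shortest-path computation. For each intermediate vertex k = 0, 1, …, 2, update dist[i][j] ← min(dist[i][j], dist[i][k] + dist[k][j]). The final matrix gives, for each (i, j), the minimum total weight of any directed path from i to j (possibly empty when i = j).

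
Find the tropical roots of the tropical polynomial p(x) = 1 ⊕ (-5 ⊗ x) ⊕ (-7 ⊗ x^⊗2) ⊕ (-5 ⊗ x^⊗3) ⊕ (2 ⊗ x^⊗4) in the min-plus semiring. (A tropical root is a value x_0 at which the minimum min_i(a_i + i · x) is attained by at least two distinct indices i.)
Roots: {-7, -2, 2, 6}

Each tropical root is a break point of the lower envelope of the lines y = a_i + i · x (there are 5 lines, with slopes 0, 1, ..., 4). Only the lines that attain the minimum somewhere contribute to roots; other lines are dominated. Here the surviving (envelope) indices are i = 4, i = 3, i = 2, i = 1, i = 0.
Intersections between consecutive envelope lines give the roots: for adjacent envelope indices i < j the intersection is x = (a_i − a_j) / (j − i). Reading off the sorted break points: {-7, -2, 2, 6}.
Verification: at each break x_0, at least two indices attain the minimum of min_i(a_i + i · x_0).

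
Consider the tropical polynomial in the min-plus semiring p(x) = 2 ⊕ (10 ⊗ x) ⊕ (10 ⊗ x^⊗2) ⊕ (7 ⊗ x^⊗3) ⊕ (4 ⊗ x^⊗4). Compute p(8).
p(8) = 2

A tropical monomial a ⊗ x^⊗i evaluates to a + i · x. Evaluating each term at x = 8:
  Term 0 contributes 2 + 0 · 8 = 2
  Term 1 contributes 10 + 1 · 8 = 18
  Term 2 contributes 10 + 2 · 8 = 26
  Term 3 contributes 7 + 3 · 8 = 31
  Term 4 contributes 4 + 4 · 8 = 36
p(8) = ⊕ of these = min[2, 18, 26, 31, 36] = 2.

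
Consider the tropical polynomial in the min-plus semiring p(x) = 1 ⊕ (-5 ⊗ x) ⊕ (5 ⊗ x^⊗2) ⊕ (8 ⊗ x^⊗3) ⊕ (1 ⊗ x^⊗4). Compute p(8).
p(8) = 1

A tropical monomial a ⊗ x^⊗i evaluates to a + i · x. Evaluating each term at x = 8:
  Term 0 contributes 1 + 0 · 8 = 1
  Term 1 contributes -5 + 1 · 8 = 3
  Term 2 contributes 5 + 2 · 8 = 21
  Term 3 contributes 8 + 3 · 8 = 32
  Term 4 contributes 1 + 4 · 8 = 33
p(8) = ⊕ of these = min[1, 3, 21, 32, 33] = 1.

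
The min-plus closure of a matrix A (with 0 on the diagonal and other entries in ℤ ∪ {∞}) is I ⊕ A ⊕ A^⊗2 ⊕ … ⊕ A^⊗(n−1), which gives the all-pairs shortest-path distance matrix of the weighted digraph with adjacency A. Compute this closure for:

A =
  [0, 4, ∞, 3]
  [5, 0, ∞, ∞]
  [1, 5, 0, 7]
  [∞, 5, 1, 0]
Closure =
  [0, 4, 4, 3]
  [5, 0, 9, 8]
  [1, 5, 0, 4]
  [2, 5, 1, 0]

This is the Floyd-Warshall all-pairs shortest-path computation. For each intermediate vertex k = 0, 1, …, 3, update dist[i][j] ← min(dist[i][j], dist[i][k] + dist[k][j]). The final matrix gives, for each (i, j), the minimum total weight of any directed path from i to j (possibly empty when i = j).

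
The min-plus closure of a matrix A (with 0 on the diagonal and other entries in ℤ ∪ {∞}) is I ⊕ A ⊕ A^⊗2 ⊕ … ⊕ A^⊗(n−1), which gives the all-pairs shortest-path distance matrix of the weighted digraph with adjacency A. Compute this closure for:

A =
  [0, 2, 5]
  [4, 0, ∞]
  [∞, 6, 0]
Closure =
  [0, 2, 5]
  [4, 0, 9]
  [10, 6, 0]

This is the Floyd-Warshall all-pairs shortest-path computation. For each intermediate vertex k = 0, 1, …, 2, update dist[i][j] ← min(dist[i][j], dist[i][k] + dist[k][j]). The final matrix gives, for each (i, j), the minimum total weight of any directed path from i to j (possibly empty when i = j).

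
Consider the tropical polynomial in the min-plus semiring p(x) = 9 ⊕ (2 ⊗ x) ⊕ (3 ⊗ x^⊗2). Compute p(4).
p(4) = 6

A tropical monomial a ⊗ x^⊗i evaluates to a + i · x. Evaluating each term at x = 4:
  Term 0 contributes 9 + 0 · 4 = 9
  Term 1 contributes 2 + 1 · 4 = 6
  Term 2 contributes 3 + 2 · 4 = 11
p(4) = ⊕ of these = min[9, 6, 11] = 6.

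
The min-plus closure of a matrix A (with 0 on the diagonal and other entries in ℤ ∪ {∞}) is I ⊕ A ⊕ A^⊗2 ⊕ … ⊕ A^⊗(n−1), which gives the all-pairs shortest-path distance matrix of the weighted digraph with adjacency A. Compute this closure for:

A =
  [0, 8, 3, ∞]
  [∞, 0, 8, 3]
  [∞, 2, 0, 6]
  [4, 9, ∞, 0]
Closure =
  [0, 5, 3, 8]
  [7, 0, 8, 3]
  [9, 2, 0, 5]
  [4, 9, 7, 0]

This is the Floyd-Warshall all-pairs shortest-path computation. For each intermediate vertex k = 0, 1, …, 3, update dist[i][j] ← min(dist[i][j], dist[i][k] + dist[k][j]). The final matrix gives, for each (i, j), the minimum total weight of any directed path from i to j (possibly empty when i = j).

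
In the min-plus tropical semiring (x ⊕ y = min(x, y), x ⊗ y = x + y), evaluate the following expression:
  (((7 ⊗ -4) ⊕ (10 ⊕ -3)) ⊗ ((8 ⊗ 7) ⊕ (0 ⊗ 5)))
(((7 ⊗ -4) ⊕ (10 ⊕ -3)) ⊗ ((8 ⊗ 7) ⊕ (0 ⊗ 5))) = 2

Expand innermost to outermost. Recall ⊕ takes the minimum of its arguments and ⊗ takes their sum. Working out the expression (((7 ⊗ -4) ⊕ (10 ⊕ -3)) ⊗ ((8 ⊗ 7) ⊕ (0 ⊗ 5))) gives 2.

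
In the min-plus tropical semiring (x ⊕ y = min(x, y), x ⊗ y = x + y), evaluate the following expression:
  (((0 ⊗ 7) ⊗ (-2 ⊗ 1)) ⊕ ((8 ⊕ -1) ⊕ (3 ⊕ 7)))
(((0 ⊗ 7) ⊗ (-2 ⊗ 1)) ⊕ ((8 ⊕ -1) ⊕ (3 ⊕ 7))) = -1

Expand innermost to outermost. Recall ⊕ takes the minimum of its arguments and ⊗ takes their sum. Working out the expression (((0 ⊗ 7) ⊗ (-2 ⊗ 1)) ⊕ ((8 ⊕ -1) ⊕ (3 ⊕ 7))) gives -1.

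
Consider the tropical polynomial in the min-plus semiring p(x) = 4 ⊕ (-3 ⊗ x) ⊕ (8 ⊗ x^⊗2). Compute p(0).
p(0) = -3

A tropical monomial a ⊗ x^⊗i evaluates to a + i · x. Evaluating each term at x = 0:
  Term 0 contributes 4 + 0 · 0 = 4
  Term 1 contributes -3 + 1 · 0 = -3
  Term 2 contributes 8 + 2 · 0 = 8
p(0) = ⊕ of these = min[4, -3, 8] = -3.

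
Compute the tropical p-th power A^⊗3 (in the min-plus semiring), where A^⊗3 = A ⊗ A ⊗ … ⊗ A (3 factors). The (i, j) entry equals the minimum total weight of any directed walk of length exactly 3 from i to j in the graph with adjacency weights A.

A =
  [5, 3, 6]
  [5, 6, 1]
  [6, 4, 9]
A^⊗3 =
  [10, 8, 9]
  [10, 10, 6]
  [11, 9, 10]

Each entry (A^⊗3)_ij equals the minimum over all length-3 walks i = v_0 → v_1 → … → v_3 = j of Σ_t A[v_t][v_{t+1}]. For example, for (i, j) = (0, 2) we minimise over 9 possible intermediate vertex sequences; the minimum is 9, attained along the walk 0 → 0 → 1 → 2.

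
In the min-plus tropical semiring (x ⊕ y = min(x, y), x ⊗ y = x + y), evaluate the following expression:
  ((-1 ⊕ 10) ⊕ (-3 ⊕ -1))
((-1 ⊕ 10) ⊕ (-3 ⊕ -1)) = -3

Expand innermost to outermost. Recall ⊕ takes the minimum of its arguments and ⊗ takes their sum. Working out the expression ((-1 ⊕ 10) ⊕ (-3 ⊕ -1)) gives -3.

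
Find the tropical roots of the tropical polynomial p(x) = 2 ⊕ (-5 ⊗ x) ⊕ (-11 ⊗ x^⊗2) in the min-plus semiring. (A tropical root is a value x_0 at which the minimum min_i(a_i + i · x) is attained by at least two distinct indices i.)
Roots: {6, 7}

Each tropical root is a break point of the lower envelope of the lines y = a_i + i · x (there are 3 lines, with slopes 0, 1, ..., 2). Only the lines that attain the minimum somewhere contribute to roots; other lines are dominated. Here the surviving (envelope) indices are i = 2, i = 1, i = 0.
Intersections between consecutive envelope lines give the roots: for adjacent envelope indices i < j the intersection is x = (a_i − a_j) / (j − i). Reading off the sorted break points: {6, 7}.
Verification: at each break x_0, at least two indices attain the minimum of min_i(a_i + i · x_0).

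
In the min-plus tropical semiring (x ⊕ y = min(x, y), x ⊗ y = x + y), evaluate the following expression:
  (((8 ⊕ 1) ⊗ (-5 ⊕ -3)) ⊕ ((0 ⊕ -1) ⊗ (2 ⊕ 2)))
(((8 ⊕ 1) ⊗ (-5 ⊕ -3)) ⊕ ((0 ⊕ -1) ⊗ (2 ⊕ 2))) = -4

Expand innermost to outermost. Recall ⊕ takes the minimum of its arguments and ⊗ takes their sum. Working out the expression (((8 ⊕ 1) ⊗ (-5 ⊕ -3)) ⊕ ((0 ⊕ -1) ⊗ (2 ⊕ 2))) gives -4.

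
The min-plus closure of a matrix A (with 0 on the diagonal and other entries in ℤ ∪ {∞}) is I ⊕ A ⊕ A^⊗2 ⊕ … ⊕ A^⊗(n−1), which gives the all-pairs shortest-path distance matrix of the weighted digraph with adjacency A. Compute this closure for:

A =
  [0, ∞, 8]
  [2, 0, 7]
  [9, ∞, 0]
Closure =
  [0, ∞, 8]
  [2, 0, 7]
  [9, ∞, 0]

This is the Floyd-Warshall all-pairs shortest-path computation. For each intermediate vertex k = 0, 1, …, 2, update dist[i][j] ← min(dist[i][j], dist[i][k] + dist[k][j]). The final matrix gives, for each (i, j), the minimum total weight of any directed path from i to j (possibly empty when i = j).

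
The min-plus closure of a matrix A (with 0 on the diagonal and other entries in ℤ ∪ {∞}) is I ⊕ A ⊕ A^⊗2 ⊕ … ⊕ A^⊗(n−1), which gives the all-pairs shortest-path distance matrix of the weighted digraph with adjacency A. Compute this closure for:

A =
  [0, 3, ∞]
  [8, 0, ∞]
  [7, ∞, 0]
Closure =
  [0, 3, ∞]
  [8, 0, ∞]
  [7, 10, 0]

This is the Floyd-Warshall all-pairs shortest-path computation. For each intermediate vertex k = 0, 1, …, 2, update dist[i][j] ← min(dist[i][j], dist[i][k] + dist[k][j]). The final matrix gives, for each (i, j), the minimum total weight of any directed path from i to j (possibly empty when i = j).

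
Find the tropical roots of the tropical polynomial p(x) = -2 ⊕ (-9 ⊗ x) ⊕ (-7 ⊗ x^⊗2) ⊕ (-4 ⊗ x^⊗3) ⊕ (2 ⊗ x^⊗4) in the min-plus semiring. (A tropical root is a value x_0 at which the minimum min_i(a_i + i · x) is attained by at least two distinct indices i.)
Roots: {-6, -3, -2, 7}

Each tropical root is a break point of the lower envelope of the lines y = a_i + i · x (there are 5 lines, with slopes 0, 1, ..., 4). Only the lines that attain the minimum somewhere contribute to roots; other lines are dominated. Here the surviving (envelope) indices are i = 4, i = 3, i = 2, i = 1, i = 0.
Intersections between consecutive envelope lines give the roots: for adjacent envelope indices i < j the intersection is x = (a_i − a_j) / (j − i). Reading off the sorted break points: {-6, -3, -2, 7}.
Verification: at each break x_0, at least two indices attain the minimum of min_i(a_i + i · x_0).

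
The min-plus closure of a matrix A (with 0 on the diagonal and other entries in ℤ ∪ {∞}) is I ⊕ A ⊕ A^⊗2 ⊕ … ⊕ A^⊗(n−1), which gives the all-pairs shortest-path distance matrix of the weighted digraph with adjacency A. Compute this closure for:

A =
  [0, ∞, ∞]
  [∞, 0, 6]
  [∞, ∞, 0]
Closure =
  [0, ∞, ∞]
  [∞, 0, 6]
  [∞, ∞, 0]

This is the Floyd-Warshall all-pairs shortest-path computation. For each intermediate vertex k = 0, 1, …, 2, update dist[i][j] ← min(dist[i][j], dist[i][k] + dist[k][j]). The final matrix gives, for each (i, j), the minimum total weight of any directed path from i to j (possibly empty when i = j).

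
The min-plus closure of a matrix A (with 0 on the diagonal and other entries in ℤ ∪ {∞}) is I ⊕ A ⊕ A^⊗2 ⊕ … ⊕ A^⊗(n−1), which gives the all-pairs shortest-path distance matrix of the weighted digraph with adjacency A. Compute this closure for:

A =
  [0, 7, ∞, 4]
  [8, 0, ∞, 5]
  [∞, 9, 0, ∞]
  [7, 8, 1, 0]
Closure =
  [0, 7, 5, 4]
  [8, 0, 6, 5]
  [17, 9, 0, 14]
  [7, 8, 1, 0]

This is the Floyd-Warshall all-pairs shortest-path computation. For each intermediate vertex k = 0, 1, …, 3, update dist[i][j] ← min(dist[i][j], dist[i][k] + dist[k][j]). The final matrix gives, for each (i, j), the minimum total weight of any directed path from i to j (possibly empty when i = j).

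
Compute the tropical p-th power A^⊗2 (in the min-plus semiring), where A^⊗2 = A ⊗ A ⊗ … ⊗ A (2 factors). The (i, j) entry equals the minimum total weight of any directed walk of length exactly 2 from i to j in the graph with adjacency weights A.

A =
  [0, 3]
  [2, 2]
A^⊗2 =
  [0, 3]
  [2, 4]

Each entry (A^⊗2)_ij equals the minimum over all length-2 walks i = v_0 → v_1 → … → v_2 = j of Σ_t A[v_t][v_{t+1}]. For example, for (i, j) = (0, 1) we minimise over 2 possible intermediate vertex sequences; the minimum is 3, attained along the walk 0 → 0 → 1.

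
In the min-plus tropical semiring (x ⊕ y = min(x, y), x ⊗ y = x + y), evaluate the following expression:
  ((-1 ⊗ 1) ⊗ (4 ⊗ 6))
((-1 ⊗ 1) ⊗ (4 ⊗ 6)) = 10

Expand innermost to outermost. Recall ⊕ takes the minimum of its arguments and ⊗ takes their sum. Working out the expression ((-1 ⊗ 1) ⊗ (4 ⊗ 6)) gives 10.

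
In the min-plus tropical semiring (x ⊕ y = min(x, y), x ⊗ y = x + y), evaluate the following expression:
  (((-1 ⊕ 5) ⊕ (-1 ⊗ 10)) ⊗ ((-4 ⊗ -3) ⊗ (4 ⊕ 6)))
(((-1 ⊕ 5) ⊕ (-1 ⊗ 10)) ⊗ ((-4 ⊗ -3) ⊗ (4 ⊕ 6))) = -4

Expand innermost to outermost. Recall ⊕ takes the minimum of its arguments and ⊗ takes their sum. Working out the expression (((-1 ⊕ 5) ⊕ (-1 ⊗ 10)) ⊗ ((-4 ⊗ -3) ⊗ (4 ⊕ 6))) gives -4.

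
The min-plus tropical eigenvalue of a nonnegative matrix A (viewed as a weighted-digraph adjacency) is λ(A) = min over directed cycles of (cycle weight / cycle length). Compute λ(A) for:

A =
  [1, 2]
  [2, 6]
λ(A) = 1

Enumerate directed cycles and compute their means (weight / length). Sample:
  cycle 0 → 0: weight = 1, length = 1, mean = 1/1 ≈ 1.000
  cycle 1 → 1: weight = 6, length = 1, mean = 6/1 ≈ 6.000
  cycle 0 → 1 → 0: weight = 4, length = 2, mean = 4/2 ≈ 2.000
  cycle 1 → 0 → 1: weight = 4, length = 2, mean = 4/2 ≈ 2.000
Minimum mean = 1.000, attained e.g. along the cycle 0 → 0 with weight 1 and length 1. So λ(A) = 1/1 = 1.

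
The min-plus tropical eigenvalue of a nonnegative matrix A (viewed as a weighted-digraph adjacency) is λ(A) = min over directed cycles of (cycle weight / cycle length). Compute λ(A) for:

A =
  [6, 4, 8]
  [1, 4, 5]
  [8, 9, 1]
λ(A) = 1

Enumerate directed cycles and compute their means (weight / length). Sample:
  cycle 0 → 0: weight = 6, length = 1, mean = 6/1 ≈ 6.000
  cycle 1 → 1: weight = 4, length = 1, mean = 4/1 ≈ 4.000
  cycle 2 → 2: weight = 1, length = 1, mean = 1/1 ≈ 1.000
  cycle 0 → 1 → 0: weight = 5, length = 2, mean = 5/2 ≈ 2.500
  cycle 0 → 2 → 0: weight = 16, length = 2, mean = 16/2 ≈ 8.000
  cycle 1 → 0 → 1: weight = 5, length = 2, mean = 5/2 ≈ 2.500
Minimum mean = 1.000, attained e.g. along the cycle 2 → 2 with weight 1 and length 1. So λ(A) = 1/1 = 1.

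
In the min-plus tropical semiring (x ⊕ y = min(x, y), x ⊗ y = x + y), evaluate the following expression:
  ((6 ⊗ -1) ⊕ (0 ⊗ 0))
((6 ⊗ -1) ⊕ (0 ⊗ 0)) = 0

Expand innermost to outermost. Recall ⊕ takes the minimum of its arguments and ⊗ takes their sum. Working out the expression ((6 ⊗ -1) ⊕ (0 ⊗ 0)) gives 0.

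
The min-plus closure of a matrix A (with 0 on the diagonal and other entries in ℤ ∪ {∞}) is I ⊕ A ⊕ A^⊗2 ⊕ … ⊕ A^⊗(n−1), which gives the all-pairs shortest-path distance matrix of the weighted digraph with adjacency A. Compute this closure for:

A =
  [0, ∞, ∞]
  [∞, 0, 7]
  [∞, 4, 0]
Closure =
  [0, ∞, ∞]
  [∞, 0, 7]
  [∞, 4, 0]

This is the Floyd-Warshall all-pairs shortest-path computation. For each intermediate vertex k = 0, 1, …, 2, update dist[i][j] ← min(dist[i][j], dist[i][k] + dist[k][j]). The final matrix gives, for each (i, j), the minimum total weight of any directed path from i to j (possibly empty when i = j).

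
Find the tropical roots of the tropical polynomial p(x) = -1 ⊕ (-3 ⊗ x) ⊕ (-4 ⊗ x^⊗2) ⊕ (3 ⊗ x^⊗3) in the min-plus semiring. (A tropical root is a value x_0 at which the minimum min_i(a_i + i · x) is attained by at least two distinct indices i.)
Roots: {-7, 1, 2}

Each tropical root is a break point of the lower envelope of the lines y = a_i + i · x (there are 4 lines, with slopes 0, 1, ..., 3). Only the lines that attain the minimum somewhere contribute to roots; other lines are dominated. Here the surviving (envelope) indices are i = 3, i = 2, i = 1, i = 0.
Intersections between consecutive envelope lines give the roots: for adjacent envelope indices i < j the intersection is x = (a_i − a_j) / (j − i). Reading off the sorted break points: {-7, 1, 2}.
Verification: at each break x_0, at least two indices attain the minimum of min_i(a_i + i · x_0).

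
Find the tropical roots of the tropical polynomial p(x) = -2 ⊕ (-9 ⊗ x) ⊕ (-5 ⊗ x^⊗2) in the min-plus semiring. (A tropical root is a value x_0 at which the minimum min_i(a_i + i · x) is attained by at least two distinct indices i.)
Roots: {-4, 7}

Each tropical root is a break point of the lower envelope of the lines y = a_i + i · x (there are 3 lines, with slopes 0, 1, ..., 2). Only the lines that attain the minimum somewhere contribute to roots; other lines are dominated. Here the surviving (envelope) indices are i = 2, i = 1, i = 0.
Intersections between consecutive envelope lines give the roots: for adjacent envelope indices i < j the intersection is x = (a_i − a_j) / (j − i). Reading off the sorted break points: {-4, 7}.
Verification: at each break x_0, at least two indices attain the minimum of min_i(a_i + i · x_0).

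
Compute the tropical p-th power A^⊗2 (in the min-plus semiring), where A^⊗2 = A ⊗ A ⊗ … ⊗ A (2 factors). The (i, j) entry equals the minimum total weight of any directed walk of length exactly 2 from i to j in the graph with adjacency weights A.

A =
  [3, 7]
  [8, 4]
A^⊗2 =
  [6, 10]
  [11, 8]

Each entry (A^⊗2)_ij equals the minimum over all length-2 walks i = v_0 → v_1 → … → v_2 = j of Σ_t A[v_t][v_{t+1}]. For example, for (i, j) = (0, 1) we minimise over 2 possible intermediate vertex sequences; the minimum is 10, attained along the walk 0 → 0 → 1.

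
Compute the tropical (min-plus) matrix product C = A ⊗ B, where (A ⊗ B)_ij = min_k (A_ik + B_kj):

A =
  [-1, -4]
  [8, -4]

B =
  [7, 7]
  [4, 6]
A ⊗ B =
  [0, 2]
  [0, 2]

Apply the min-plus product entry-by-entry:
  C[0][0] = min over k of (A[0][0] + B[0][0] = -1 + 7 = 6, A[0][1] + B[1][0] = -4 + 4 = 0) = 0 (attained at k = 1)
  C[0][1] = min over k of (A[0][0] + B[0][1] = -1 + 7 = 6, A[0][1] + B[1][1] = -4 + 6 = 2) = 2 (attained at k = 1)
  C[1][0] = min over k of (A[1][0] + B[0][0] = 8 + 7 = 15, A[1][1] + B[1][0] = -4 + 4 = 0) = 0 (attained at k = 1)
  C[1][1] = min over k of (A[1][0] + B[0][1] = 8 + 7 = 15, A[1][1] + B[1][1] = -4 + 6 = 2) = 2 (attained at k = 1)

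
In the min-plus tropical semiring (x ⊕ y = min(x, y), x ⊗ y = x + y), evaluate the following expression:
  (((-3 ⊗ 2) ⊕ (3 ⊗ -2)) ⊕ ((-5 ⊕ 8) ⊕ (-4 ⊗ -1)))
(((-3 ⊗ 2) ⊕ (3 ⊗ -2)) ⊕ ((-5 ⊕ 8) ⊕ (-4 ⊗ -1))) = -5

Expand innermost to outermost. Recall ⊕ takes the minimum of its arguments and ⊗ takes their sum. Working out the expression (((-3 ⊗ 2) ⊕ (3 ⊗ -2)) ⊕ ((-5 ⊕ 8) ⊕ (-4 ⊗ -1))) gives -5.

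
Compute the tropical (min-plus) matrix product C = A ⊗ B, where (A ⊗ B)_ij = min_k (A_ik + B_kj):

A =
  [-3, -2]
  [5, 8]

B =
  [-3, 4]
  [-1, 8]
A ⊗ B =
  [-6, 1]
  [2, 9]

Apply the min-plus product entry-by-entry:
  C[0][0] = min over k of (A[0][0] + B[0][0] = -3 + -3 = -6, A[0][1] + B[1][0] = -2 + -1 = -3) = -6 (attained at k = 0)
  C[0][1] = min over k of (A[0][0] + B[0][1] = -3 + 4 = 1, A[0][1] + B[1][1] = -2 + 8 = 6) = 1 (attained at k = 0)
  C[1][0] = min over k of (A[1][0] + B[0][0] = 5 + -3 = 2, A[1][1] + B[1][0] = 8 + -1 = 7) = 2 (attained at k = 0)
  C[1][1] = min over k of (A[1][0] + B[0][1] = 5 + 4 = 9, A[1][1] + B[1][1] = 8 + 8 = 16) = 9 (attained at k = 0)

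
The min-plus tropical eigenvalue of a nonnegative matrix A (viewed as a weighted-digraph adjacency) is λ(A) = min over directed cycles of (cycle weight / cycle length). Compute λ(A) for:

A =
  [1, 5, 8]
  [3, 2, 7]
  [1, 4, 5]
λ(A) = 1

Enumerate directed cycles and compute their means (weight / length). Sample:
  cycle 0 → 0: weight = 1, length = 1, mean = 1/1 ≈ 1.000
  cycle 1 → 1: weight = 2, length = 1, mean = 2/1 ≈ 2.000
  cycle 2 → 2: weight = 5, length = 1, mean = 5/1 ≈ 5.000
  cycle 0 → 1 → 0: weight = 8, length = 2, mean = 8/2 ≈ 4.000
  cycle 0 → 2 → 0: weight = 9, length = 2, mean = 9/2 ≈ 4.500
  cycle 1 → 0 → 1: weight = 8, length = 2, mean = 8/2 ≈ 4.000
Minimum mean = 1.000, attained e.g. along the cycle 0 → 0 with weight 1 and length 1. So λ(A) = 1/1 = 1.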